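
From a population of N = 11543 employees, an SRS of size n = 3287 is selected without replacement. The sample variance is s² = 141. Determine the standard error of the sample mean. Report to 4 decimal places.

0.1752

Under SRS without replacement, Var(ȳ) = (1 − f)·s²/n with f = n/N = 3287/11543 = 0.28476133.
Var(ȳ) = (1 − 0.28476133)·141/3287 = 0.71523867·0.042896258 = 0.030681063.
SE(ȳ) = √(0.030681063) = 0.1752.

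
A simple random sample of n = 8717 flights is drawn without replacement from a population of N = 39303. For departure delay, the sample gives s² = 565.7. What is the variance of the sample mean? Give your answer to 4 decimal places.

0.0505

Under SRS without replacement, Var(ȳ) = (1 − f)·s²/n with f = n/N = 8717/39303 = 0.22178969.
Var(ȳ) = (1 − 0.22178969)·565.7/8717 = 0.77821031·0.06489618 = 0.050502877.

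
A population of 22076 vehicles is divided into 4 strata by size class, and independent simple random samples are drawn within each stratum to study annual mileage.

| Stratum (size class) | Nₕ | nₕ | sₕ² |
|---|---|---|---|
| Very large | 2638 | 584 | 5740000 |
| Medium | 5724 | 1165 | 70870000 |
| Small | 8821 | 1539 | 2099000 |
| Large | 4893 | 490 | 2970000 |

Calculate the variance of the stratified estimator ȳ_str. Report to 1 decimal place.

3814.3

Var(ȳ_str) = Σₕ Wₕ²(1 − fₕ)sₕ²/nₕ with Wₕ = Nₕ/N, N = 22076.
Very large: Wₕ = 0.11949629; term = 0.11949629²·(1 − 0.22137983)·5740000/584 = 109.27819.
Medium: Wₕ = 0.25928610; term = 0.25928610²·(1 − 0.20352900)·70870000/1165 = 3257.354.
Small: Wₕ = 0.39957420; term = 0.39957420²·(1 − 0.17447001)·2099000/1539 = 179.76351.
Large: Wₕ = 0.22164341; term = 0.22164341²·(1 − 0.10014306)·2970000/490 = 267.94367.
Sum = 3814.3394.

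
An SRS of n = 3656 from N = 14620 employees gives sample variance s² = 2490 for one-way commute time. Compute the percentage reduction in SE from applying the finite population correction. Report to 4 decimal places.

f = n/N = 3656/14620 = 0.25006840.
SE_no-fpc = √(s²/n) = 0.82527099; SE_fpc = √((1−f)s²/n) = 0.71467305.
Ratio = √(1−f) = 0.86598591. Reduction = 100·(1 − 0.86598591) = 13.4014%.

13.4014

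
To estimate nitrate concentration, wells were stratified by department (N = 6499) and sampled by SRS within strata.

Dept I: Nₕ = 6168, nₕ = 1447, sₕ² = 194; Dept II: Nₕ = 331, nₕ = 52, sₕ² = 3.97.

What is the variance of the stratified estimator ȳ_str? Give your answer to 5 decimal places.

0.09260

Var(ȳ_str) = Σₕ Wₕ²(1 − fₕ)sₕ²/nₕ with Wₕ = Nₕ/N, N = 6499.
Dept I: Wₕ = 0.94906909; term = 0.94906909²·(1 − 0.23459792)·194/1447 = 0.092431179.
Dept II: Wₕ = 0.05093091; term = 0.05093091²·(1 − 0.15709970)·3.97/52 = 1.6692688 × 10^-4.
Sum = 0.092598106.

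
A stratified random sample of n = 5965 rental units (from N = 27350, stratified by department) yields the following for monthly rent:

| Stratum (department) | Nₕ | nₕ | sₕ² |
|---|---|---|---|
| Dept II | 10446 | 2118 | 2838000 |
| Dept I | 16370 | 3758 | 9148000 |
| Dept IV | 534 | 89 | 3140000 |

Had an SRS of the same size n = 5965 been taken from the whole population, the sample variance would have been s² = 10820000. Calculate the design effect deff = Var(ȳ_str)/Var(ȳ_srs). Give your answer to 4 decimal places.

0.5915

Var(ȳ_str) = Σ Wₕ²(1−fₕ)sₕ²/nₕ with Wₕ = Nₕ/27350:
  Dept II: (10446/27350)²·(1−2118/10446)·2838000/2118 = 155.83411
  Dept I: (16370/27350)²·(1−3758/16370)·9148000/3758 = 671.87327
  Dept IV: (534/27350)²·(1−89/534)·3140000/89 = 11.207952
  → Var(ȳ_str) = 838.91533.
Var(ȳ_srs) = (1 − 5965/27350)·10820000/5965 = 1418.3021.
deff = 838.91533 / 1418.3021 = 0.5915.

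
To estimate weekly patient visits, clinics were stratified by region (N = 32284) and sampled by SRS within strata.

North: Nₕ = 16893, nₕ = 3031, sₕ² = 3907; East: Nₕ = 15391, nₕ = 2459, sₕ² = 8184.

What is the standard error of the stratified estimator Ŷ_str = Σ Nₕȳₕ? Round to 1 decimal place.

31052.8

Var(Ŷ_str) = Σₕ Nₕ²(1 − fₕ)sₕ²/nₕ.
North: 16893²·(1 − 3031/16893)·3907/3031 = 3.0184928 × 10^8.
East: 15391²·(1 − 2459/15391)·8184/2459 = 6.6242944 × 10^8.
Sum = 9.6427872 × 10^8.
SE = √(9.6427872 × 10^8) = 31052.8.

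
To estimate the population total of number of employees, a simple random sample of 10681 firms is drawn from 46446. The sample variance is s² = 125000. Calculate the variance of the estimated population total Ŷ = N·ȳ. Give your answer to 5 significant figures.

1.9440 × 10^10

Var(Ŷ) = N²·Var(ȳ) = N²·(1 − n/N)·s²/n.
f = 10681/46446 = 0.22996598; Var(ȳ) = 0.77003402·125000/10681 = 9.0117266.
Var(Ŷ) = 46446² · 9.0117266 = 1.9440375 × 10^10.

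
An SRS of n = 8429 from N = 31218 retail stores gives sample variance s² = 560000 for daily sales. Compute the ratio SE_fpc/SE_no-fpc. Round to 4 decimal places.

0.8544

f = n/N = 8429/31218 = 0.27000448.
SE_no-fpc = √(s²/n) = 8.1509079; SE_fpc = √((1−f)s²/n) = 6.9641174.
Ratio = √(1−f) = 0.85439775.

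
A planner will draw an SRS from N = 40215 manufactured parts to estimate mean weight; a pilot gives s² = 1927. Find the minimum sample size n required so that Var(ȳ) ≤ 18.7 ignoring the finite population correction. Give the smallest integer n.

104

Without fpc, n₀ = s²/D = 1927/18.7 = 103.0481.
Rounding up, n = 104.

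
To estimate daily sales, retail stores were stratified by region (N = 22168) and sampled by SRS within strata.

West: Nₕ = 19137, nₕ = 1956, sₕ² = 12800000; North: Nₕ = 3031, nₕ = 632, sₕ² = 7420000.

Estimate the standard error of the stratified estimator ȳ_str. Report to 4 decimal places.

67.4690

Var(ȳ_str) = Σₕ Wₕ²(1 − fₕ)sₕ²/nₕ with Wₕ = Nₕ/N, N = 22168.
West: Wₕ = 0.86327138; term = 0.86327138²·(1 − 0.10221038)·12800000/1956 = 4378.3491.
North: Wₕ = 0.13672862; term = 0.13672862²·(1 − 0.20851204)·7420000/632 = 173.72007.
Sum = 4552.0692.
SE = √(4552.0692) = 67.4690.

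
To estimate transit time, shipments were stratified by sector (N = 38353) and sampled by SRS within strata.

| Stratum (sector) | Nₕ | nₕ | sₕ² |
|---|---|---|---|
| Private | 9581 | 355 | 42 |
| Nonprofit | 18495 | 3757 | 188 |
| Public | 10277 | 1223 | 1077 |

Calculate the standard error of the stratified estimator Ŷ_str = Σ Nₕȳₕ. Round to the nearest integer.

10297

Var(Ŷ_str) = Σₕ Nₕ²(1 − fₕ)sₕ²/nₕ.
Private: 9581²·(1 − 355/9581)·42/355 = 1.0457918 × 10^7.
Nonprofit: 18495²·(1 − 3757/18495)·188/3757 = 1.3639848 × 10^7.
Public: 10277²·(1 − 1223/10277)·1077/1223 = 8.1940025 × 10^7.
Sum = 1.0603779 × 10^8.
SE = √(1.0603779 × 10^8) = 10297.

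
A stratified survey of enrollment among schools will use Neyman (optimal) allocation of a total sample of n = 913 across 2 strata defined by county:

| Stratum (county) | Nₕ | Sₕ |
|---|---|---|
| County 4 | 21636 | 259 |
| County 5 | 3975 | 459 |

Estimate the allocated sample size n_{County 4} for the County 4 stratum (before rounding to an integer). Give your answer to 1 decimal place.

Neyman allocation: nₕ = n·NₕSₕ / Σⱼ NⱼSⱼ.
Σ NⱼSⱼ = 21636·259 + 3975·459 = 7.428249 × 10^6.
n_{County 4} = 913·21636·259 / (7.428249 × 10^6) = 688.7.

688.7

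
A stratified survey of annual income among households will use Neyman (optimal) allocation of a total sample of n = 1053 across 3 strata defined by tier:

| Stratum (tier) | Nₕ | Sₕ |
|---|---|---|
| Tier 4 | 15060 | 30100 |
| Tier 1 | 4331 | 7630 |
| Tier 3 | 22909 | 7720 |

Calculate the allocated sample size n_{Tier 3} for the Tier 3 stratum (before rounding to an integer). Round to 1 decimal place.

Neyman allocation: nₕ = n·NₕSₕ / Σⱼ NⱼSⱼ.
Σ NⱼSⱼ = 15060·30100 + 4331·7630 + 22909·7720 = 6.6320901 × 10^8.
n_{Tier 3} = 1053·22909·7720 / (6.6320901 × 10^8) = 280.8.

280.8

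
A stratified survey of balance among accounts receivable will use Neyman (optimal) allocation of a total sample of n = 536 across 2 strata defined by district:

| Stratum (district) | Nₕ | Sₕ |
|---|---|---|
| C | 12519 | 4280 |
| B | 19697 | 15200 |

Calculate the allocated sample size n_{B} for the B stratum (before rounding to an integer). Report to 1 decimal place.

Neyman allocation: nₕ = n·NₕSₕ / Σⱼ NⱼSⱼ.
Σ NⱼSⱼ = 12519·4280 + 19697·15200 = 3.5297572 × 10^8.
n_{B} = 536·19697·15200 / (3.5297572 × 10^8) = 454.6.

454.6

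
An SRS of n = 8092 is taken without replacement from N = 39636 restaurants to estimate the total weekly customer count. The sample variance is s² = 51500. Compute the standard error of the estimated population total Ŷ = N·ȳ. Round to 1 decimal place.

89202.9

Var(Ŷ) = N²·Var(ȳ) = N²·(1 − n/N)·s²/n.
f = 8092/39636 = 0.20415784; Var(ȳ) = 0.79584216·51500/8092 = 5.0649866.
Var(Ŷ) = 39636² · 5.0649866 = 7.9571572 × 10^9.
SE(Ŷ) = √(7.9571572 × 10^9) = 89202.9.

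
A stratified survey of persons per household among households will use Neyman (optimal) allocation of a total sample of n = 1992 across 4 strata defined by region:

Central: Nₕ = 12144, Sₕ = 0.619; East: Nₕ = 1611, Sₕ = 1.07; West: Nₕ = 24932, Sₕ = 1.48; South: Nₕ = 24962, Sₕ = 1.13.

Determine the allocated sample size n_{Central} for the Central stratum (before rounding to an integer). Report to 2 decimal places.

Neyman allocation: nₕ = n·NₕSₕ / Σⱼ NⱼSⱼ.
Σ NⱼSⱼ = 12144·0.619 + 1611·1.07 + 24932·1.48 + 24962·1.13 = 74347.326.
n_{Central} = 1992·12144·0.619 / 74347.326 = 201.41.

201.41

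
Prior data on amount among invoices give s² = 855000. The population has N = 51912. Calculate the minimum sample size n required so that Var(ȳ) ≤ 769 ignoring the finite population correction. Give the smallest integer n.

1112

Without fpc, n₀ = s²/D = 855000/769 = 1111.8336.
Rounding up, n = 1112.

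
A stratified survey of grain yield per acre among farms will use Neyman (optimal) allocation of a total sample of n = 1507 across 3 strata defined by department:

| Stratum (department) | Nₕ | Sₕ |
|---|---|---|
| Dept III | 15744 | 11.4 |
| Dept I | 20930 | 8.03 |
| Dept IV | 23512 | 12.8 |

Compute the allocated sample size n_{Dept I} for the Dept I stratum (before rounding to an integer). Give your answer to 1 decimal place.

Neyman allocation: nₕ = n·NₕSₕ / Σⱼ NⱼSⱼ.
Σ NⱼSⱼ = 15744·11.4 + 20930·8.03 + 23512·12.8 = 648503.1.
n_{Dept I} = 1507·20930·8.03 / 648503.1 = 390.6.

390.6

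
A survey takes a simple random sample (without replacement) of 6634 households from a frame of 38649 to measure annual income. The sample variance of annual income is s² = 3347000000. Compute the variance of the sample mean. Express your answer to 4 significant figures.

417900

Under SRS without replacement, Var(ȳ) = (1 − f)·s²/n with f = n/N = 6634/38649 = 0.17164739.
Var(ȳ) = (1 − 0.17164739)·3347000000/6634 = 0.82835261·504522.16 = 417922.25.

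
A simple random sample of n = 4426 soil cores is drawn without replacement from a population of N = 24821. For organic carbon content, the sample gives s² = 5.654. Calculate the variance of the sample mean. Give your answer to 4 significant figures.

Under SRS without replacement, Var(ȳ) = (1 − f)·s²/n with f = n/N = 4426/24821 = 0.17831675.
Var(ȳ) = (1 − 0.17831675)·5.654/4426 = 0.82168325·0.0012774514 = 0.0010496604.

0.001050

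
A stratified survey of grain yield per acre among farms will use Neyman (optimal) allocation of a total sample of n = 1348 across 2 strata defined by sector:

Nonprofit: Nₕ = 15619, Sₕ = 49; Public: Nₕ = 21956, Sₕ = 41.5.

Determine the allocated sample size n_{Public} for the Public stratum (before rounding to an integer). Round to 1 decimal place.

732.6

Neyman allocation: nₕ = n·NₕSₕ / Σⱼ NⱼSⱼ.
Σ NⱼSⱼ = 15619·49 + 21956·41.5 = 1.676505 × 10^6.
n_{Public} = 1348·21956·41.5 / (1.676505 × 10^6) = 732.6.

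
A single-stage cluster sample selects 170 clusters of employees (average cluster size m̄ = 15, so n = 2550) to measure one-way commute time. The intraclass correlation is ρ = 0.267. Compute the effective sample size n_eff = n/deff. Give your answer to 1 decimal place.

538.2

deff = 1 + (15 − 1)·0.267 = 1 + 3.738 = 4.738.
n_eff = 2550 / 4.738 = 538.2.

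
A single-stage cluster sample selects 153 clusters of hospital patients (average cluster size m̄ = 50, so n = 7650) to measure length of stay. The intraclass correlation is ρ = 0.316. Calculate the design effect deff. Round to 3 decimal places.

deff = 1 + (50 − 1)·0.316 = 1 + 15.484 = 16.484.

16.484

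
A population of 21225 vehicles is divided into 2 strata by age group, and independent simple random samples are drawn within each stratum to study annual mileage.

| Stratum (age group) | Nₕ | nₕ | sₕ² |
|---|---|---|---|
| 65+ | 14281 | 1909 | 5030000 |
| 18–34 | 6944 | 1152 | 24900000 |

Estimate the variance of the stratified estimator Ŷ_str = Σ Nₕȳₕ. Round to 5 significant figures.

1.3349 × 10^12

Var(Ŷ_str) = Σₕ Nₕ²(1 − fₕ)sₕ²/nₕ.
65+: 14281²·(1 − 1909/14281)·5030000/1909 = 4.6554384 × 10^11.
18–34: 6944²·(1 − 1152/6944)·24900000/1152 = 8.6933093 × 10^11.
Sum = 1.3348748 × 10^12.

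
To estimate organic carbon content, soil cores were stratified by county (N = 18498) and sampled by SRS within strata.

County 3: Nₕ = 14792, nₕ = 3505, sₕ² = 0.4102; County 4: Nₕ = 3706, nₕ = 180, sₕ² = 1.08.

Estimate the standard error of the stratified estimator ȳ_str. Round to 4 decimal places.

0.0169

Var(ȳ_str) = Σₕ Wₕ²(1 − fₕ)sₕ²/nₕ with Wₕ = Nₕ/N, N = 18498.
County 3: Wₕ = 0.79965402; term = 0.79965402²·(1 − 0.23695241)·0.4102/3505 = 5.7103602 × 10^-5.
County 4: Wₕ = 0.20034598; term = 0.20034598²·(1 − 0.04856989)·1.08/180 = 2.2913394 × 10^-4.
Sum = 2.8623754 × 10^-4.
SE = √(2.8623754 × 10^-4) = 0.0169.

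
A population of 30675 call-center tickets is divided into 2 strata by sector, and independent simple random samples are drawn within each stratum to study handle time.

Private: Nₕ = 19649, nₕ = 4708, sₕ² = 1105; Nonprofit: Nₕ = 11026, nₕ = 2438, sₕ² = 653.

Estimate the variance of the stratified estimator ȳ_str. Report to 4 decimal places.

0.1002

Var(ȳ_str) = Σₕ Wₕ²(1 − fₕ)sₕ²/nₕ with Wₕ = Nₕ/N, N = 30675.
Private: Wₕ = 0.64055420; term = 0.64055420²·(1 − 0.23960507)·1105/4708 = 0.073227937.
Nonprofit: Wₕ = 0.35944580; term = 0.35944580²·(1 − 0.22111373)·653/2438 = 0.026953822.
Sum = 0.10018176.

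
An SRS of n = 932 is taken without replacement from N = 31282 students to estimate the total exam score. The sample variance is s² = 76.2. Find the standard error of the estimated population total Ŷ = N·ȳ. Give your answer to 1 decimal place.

Var(Ŷ) = N²·Var(ȳ) = N²·(1 − n/N)·s²/n.
f = 932/31282 = 0.02979349; Var(ȳ) = 0.97020651·76.2/932 = 0.079323751.
Var(Ŷ) = 31282² · 0.079323751 = 7.7623329 × 10^7.
SE(Ŷ) = √(7.7623329 × 10^7) = 8810.4.

8810.4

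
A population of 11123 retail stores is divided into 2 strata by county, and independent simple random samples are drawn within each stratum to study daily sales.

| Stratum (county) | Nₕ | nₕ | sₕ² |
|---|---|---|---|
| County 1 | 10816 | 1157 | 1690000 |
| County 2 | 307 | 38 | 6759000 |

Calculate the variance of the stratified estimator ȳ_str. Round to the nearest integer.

Var(ȳ_str) = Σₕ Wₕ²(1 − fₕ)sₕ²/nₕ with Wₕ = Nₕ/N, N = 11123.
County 1: Wₕ = 0.97239953; term = 0.97239953²·(1 − 0.10697115)·1690000/1157 = 1233.4124.
County 2: Wₕ = 0.02760047; term = 0.02760047²·(1 − 0.12377850)·6759000/38 = 118.72594.
Sum = 1352.1383.

1352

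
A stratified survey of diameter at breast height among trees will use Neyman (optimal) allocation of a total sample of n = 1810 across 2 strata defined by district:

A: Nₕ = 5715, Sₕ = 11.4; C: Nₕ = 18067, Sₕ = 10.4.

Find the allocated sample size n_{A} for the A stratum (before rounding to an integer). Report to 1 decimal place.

466.0

Neyman allocation: nₕ = n·NₕSₕ / Σⱼ NⱼSⱼ.
Σ NⱼSⱼ = 5715·11.4 + 18067·10.4 = 253047.8.
n_{A} = 1810·5715·11.4 / 253047.8 = 466.0.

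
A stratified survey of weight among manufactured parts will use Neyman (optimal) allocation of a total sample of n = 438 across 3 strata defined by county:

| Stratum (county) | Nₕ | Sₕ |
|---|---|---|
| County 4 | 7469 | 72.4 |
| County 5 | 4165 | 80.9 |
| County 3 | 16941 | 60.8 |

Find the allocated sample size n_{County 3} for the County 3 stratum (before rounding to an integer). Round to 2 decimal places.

Neyman allocation: nₕ = n·NₕSₕ / Σⱼ NⱼSⱼ.
Σ NⱼSⱼ = 7469·72.4 + 4165·80.9 + 16941·60.8 = 1.9077169 × 10^6.
n_{County 3} = 438·16941·60.8 / (1.9077169 × 10^6) = 236.48.

236.48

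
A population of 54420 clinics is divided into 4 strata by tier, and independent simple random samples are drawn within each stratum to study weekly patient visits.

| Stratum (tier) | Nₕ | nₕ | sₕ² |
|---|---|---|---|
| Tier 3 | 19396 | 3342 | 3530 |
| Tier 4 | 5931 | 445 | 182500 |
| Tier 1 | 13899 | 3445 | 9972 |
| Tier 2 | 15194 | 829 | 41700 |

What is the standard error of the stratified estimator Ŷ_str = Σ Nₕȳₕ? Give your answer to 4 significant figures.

158300

Var(Ŷ_str) = Σₕ Nₕ²(1 − fₕ)sₕ²/nₕ.
Tier 3: 19396²·(1 − 3342/19396)·3530/3342 = 3.2889986 × 10^8.
Tier 4: 5931²·(1 − 445/5931)·182500/445 = 1.3344017 × 10^10.
Tier 1: 13899²·(1 − 3445/13899)·9972/3445 = 4.2059015 × 10^8.
Tier 2: 15194²·(1 − 829/15194)·41700/829 = 1.0978911 × 10^10.
Sum = 2.5072418 × 10^10.
SE = √(2.5072418 × 10^10) = 158300.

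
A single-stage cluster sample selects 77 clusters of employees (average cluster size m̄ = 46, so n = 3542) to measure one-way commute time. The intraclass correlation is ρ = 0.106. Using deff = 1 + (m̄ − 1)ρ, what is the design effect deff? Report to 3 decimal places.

5.770

deff = 1 + (46 − 1)·0.106 = 1 + 4.77 = 5.77.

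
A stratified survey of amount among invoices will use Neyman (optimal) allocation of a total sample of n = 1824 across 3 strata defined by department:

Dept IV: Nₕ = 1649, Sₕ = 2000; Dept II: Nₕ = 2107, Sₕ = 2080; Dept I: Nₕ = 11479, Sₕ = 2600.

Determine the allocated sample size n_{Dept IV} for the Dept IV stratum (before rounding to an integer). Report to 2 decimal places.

Neyman allocation: nₕ = n·NₕSₕ / Σⱼ NⱼSⱼ.
Σ NⱼSⱼ = 1649·2000 + 2107·2080 + 11479·2600 = 3.752596 × 10^7.
n_{Dept IV} = 1824·1649·2000 / (3.752596 × 10^7) = 160.30.

160.30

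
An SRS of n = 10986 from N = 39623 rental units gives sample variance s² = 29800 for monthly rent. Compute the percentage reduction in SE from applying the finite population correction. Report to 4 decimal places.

f = n/N = 10986/39623 = 0.27726321.
SE_no-fpc = √(s²/n) = 1.64698; SE_fpc = √((1−f)s²/n) = 1.4001624.
Ratio = √(1−f) = 0.85013928. Reduction = 100·(1 − 0.85013928) = 14.9861%.

14.9861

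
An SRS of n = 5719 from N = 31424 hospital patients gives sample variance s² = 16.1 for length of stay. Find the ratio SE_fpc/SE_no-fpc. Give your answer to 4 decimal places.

f = n/N = 5719/31424 = 0.18199465.
SE_no-fpc = √(s²/n) = 0.053058246; SE_fpc = √((1−f)s²/n) = 0.047987813.
Ratio = √(1−f) = 0.90443648.

0.9044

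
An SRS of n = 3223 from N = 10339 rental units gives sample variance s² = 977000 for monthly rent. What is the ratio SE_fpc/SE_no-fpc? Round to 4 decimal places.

f = n/N = 3223/10339 = 0.31173228.
SE_no-fpc = √(s²/n) = 17.410736; SE_fpc = √((1−f)s²/n) = 14.444278.
Ratio = √(1−f) = 0.82961902.

0.8296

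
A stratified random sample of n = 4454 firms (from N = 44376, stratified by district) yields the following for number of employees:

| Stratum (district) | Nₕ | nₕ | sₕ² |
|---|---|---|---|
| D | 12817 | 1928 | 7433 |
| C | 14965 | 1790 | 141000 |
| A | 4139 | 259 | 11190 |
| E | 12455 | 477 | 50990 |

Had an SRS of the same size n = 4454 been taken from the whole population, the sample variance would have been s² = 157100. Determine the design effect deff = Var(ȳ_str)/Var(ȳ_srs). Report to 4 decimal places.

Var(ȳ_str) = Σ Wₕ²(1−fₕ)sₕ²/nₕ with Wₕ = Nₕ/44376:
  D: (12817/44376)²·(1−1928/12817)·7433/1928 = 0.27323428
  C: (14965/44376)²·(1−1790/14965)·141000/1790 = 7.8867327
  A: (4139/44376)²·(1−259/4139)·11190/259 = 0.35233937
  E: (12455/44376)²·(1−477/12455)·50990/477 = 8.098384
  → Var(ȳ_str) = 16.61069.
Var(ȳ_srs) = (1 − 4454/44376)·157100/4454 = 31.731464.
deff = 16.61069 / 31.731464 = 0.5235.

0.5235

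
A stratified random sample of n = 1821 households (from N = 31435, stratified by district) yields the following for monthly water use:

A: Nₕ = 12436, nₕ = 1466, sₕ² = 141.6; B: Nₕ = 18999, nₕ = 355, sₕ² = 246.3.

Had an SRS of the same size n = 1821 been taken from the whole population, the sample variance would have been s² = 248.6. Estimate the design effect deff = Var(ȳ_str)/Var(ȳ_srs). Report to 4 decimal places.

2.0375

Var(ȳ_str) = Σ Wₕ²(1−fₕ)sₕ²/nₕ with Wₕ = Nₕ/31435:
  A: (12436/31435)²·(1−1466/12436)·141.6/1466 = 0.013334898
  B: (18999/31435)²·(1−355/18999)·246.3/355 = 0.24870182
  → Var(ȳ_str) = 0.26203672.
Var(ȳ_srs) = (1 − 1821/31435)·248.6/1821 = 0.12861001.
deff = 0.26203672 / 0.12861001 = 2.0375.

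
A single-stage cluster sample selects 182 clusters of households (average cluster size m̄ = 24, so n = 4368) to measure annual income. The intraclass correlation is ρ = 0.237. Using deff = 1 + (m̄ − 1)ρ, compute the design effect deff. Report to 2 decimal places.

deff = 1 + (24 − 1)·0.237 = 1 + 5.451 = 6.451.

6.45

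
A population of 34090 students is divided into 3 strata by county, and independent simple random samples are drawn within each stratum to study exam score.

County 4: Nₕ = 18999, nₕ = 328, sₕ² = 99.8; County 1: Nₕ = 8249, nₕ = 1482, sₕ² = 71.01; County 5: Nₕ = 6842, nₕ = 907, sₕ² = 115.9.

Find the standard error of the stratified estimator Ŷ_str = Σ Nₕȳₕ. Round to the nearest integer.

Var(Ŷ_str) = Σₕ Nₕ²(1 − fₕ)sₕ²/nₕ.
County 4: 18999²·(1 − 328/18999)·99.8/328 = 1.0793319 × 10^8.
County 1: 8249²·(1 − 1482/8249)·71.01/1482 = 2.6746613 × 10^6.
County 5: 6842²·(1 − 907/6842)·115.9/907 = 5.1889554 × 10^6.
Sum = 1.1579681 × 10^8.
SE = √(1.1579681 × 10^8) = 10761.

10761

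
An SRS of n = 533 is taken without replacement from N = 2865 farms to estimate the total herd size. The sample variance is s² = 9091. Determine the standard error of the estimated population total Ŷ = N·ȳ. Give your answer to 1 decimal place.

10675.0

Var(Ŷ) = N²·Var(ȳ) = N²·(1 − n/N)·s²/n.
f = 533/2865 = 0.18603839; Var(ȳ) = 0.81396161·9091/533 = 13.883161.
Var(Ŷ) = 2865² · 13.883161 = 1.1395611 × 10^8.
SE(Ŷ) = √(1.1395611 × 10^8) = 10675.0.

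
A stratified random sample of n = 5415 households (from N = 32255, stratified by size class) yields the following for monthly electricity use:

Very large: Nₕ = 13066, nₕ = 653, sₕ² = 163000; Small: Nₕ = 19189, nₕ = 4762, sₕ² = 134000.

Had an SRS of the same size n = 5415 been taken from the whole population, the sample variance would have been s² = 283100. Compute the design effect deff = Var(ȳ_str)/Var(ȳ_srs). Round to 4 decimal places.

1.0666

Var(ȳ_str) = Σ Wₕ²(1−fₕ)sₕ²/nₕ with Wₕ = Nₕ/32255:
  Very large: (13066/32255)²·(1−653/13066)·163000/653 = 38.91345
  Small: (19189/32255)²·(1−4762/19189)·134000/4762 = 7.4877216
  → Var(ȳ_str) = 46.401172.
Var(ȳ_srs) = (1 − 5415/32255)·283100/5415 = 43.503768.
deff = 46.401172 / 43.503768 = 1.0666.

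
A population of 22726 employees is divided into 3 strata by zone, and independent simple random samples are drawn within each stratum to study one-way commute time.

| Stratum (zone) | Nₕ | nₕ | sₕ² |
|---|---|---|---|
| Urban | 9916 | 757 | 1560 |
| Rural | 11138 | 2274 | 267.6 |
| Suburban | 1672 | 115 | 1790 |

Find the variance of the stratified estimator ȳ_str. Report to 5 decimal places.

0.46334

Var(ȳ_str) = Σₕ Wₕ²(1 − fₕ)sₕ²/nₕ with Wₕ = Nₕ/N, N = 22726.
Urban: Wₕ = 0.43632843; term = 0.43632843²·(1 − 0.07634127)·1560/757 = 0.36238256.
Rural: Wₕ = 0.49009945; term = 0.49009945²·(1 − 0.20416592)·267.6/2274 = 0.022495031.
Suburban: Wₕ = 0.07357212; term = 0.07357212²·(1 − 0.06877990)·1790/115 = 0.078457429.
Sum = 0.46333502.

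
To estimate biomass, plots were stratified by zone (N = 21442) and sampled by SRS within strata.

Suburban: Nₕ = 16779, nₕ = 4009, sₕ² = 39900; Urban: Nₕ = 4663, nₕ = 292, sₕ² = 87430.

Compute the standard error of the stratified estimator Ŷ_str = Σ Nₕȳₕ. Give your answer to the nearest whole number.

Var(Ŷ_str) = Σₕ Nₕ²(1 − fₕ)sₕ²/nₕ.
Suburban: 16779²·(1 − 4009/16779)·39900/4009 = 2.1325234 × 10^9.
Urban: 4663²·(1 − 292/4663)·87430/292 = 6.1027257 × 10^9.
Sum = 8.2352491 × 10^9.
SE = √(8.2352491 × 10^9) = 90748.

90748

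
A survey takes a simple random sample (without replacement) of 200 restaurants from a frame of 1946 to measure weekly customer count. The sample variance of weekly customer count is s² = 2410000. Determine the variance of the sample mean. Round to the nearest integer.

Under SRS without replacement, Var(ȳ) = (1 − f)·s²/n with f = n/N = 200/1946 = 0.10277492.
Var(ȳ) = (1 − 0.10277492)·2410000/200 = 0.89722508·12050 = 10811.562.

10812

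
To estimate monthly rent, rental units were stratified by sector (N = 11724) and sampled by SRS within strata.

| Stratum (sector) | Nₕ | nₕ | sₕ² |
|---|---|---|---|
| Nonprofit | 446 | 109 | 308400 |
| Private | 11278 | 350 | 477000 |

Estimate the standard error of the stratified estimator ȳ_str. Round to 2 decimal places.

35.00

Var(ȳ_str) = Σₕ Wₕ²(1 − fₕ)sₕ²/nₕ with Wₕ = Nₕ/N, N = 11724.
Nonprofit: Wₕ = 0.03804162; term = 0.03804162²·(1 − 0.24439462)·308400/109 = 3.0938625.
Private: Wₕ = 0.96195838; term = 0.96195838²·(1 − 0.03103387)·477000/350 = 1222.0008.
Sum = 1225.0947.
SE = √(1225.0947) = 35.00.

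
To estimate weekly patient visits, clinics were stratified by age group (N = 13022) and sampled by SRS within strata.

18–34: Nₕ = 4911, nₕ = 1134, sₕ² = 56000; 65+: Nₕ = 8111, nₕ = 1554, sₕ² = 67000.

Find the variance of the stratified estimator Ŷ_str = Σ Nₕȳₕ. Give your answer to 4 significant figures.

3.209 × 10^9

Var(Ŷ_str) = Σₕ Nₕ²(1 − fₕ)sₕ²/nₕ.
18–34: 4911²·(1 − 1134/4911)·56000/1134 = 9.1599244 × 10^8.
65+: 8111²·(1 − 1554/8111)·67000/1554 = 2.2929964 × 10^9.
Sum = 3.2089888 × 10^9.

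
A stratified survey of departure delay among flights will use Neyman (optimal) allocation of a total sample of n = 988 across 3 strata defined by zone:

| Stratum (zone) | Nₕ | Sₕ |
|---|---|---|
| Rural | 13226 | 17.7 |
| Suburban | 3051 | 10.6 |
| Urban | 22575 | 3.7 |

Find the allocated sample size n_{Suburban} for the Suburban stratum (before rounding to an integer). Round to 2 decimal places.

91.30

Neyman allocation: nₕ = n·NₕSₕ / Σⱼ NⱼSⱼ.
Σ NⱼSⱼ = 13226·17.7 + 3051·10.6 + 22575·3.7 = 349968.3.
n_{Suburban} = 988·3051·10.6 / 349968.3 = 91.30.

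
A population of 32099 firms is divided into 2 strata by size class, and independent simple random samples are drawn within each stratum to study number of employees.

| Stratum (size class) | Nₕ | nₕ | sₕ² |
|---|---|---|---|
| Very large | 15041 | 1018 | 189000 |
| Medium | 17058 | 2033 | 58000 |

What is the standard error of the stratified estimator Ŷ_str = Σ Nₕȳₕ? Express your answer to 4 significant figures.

Var(Ŷ_str) = Σₕ Nₕ²(1 − fₕ)sₕ²/nₕ.
Very large: 15041²·(1 − 1018/15041)·189000/1018 = 3.9159007 × 10^10.
Medium: 17058²·(1 − 2033/17058)·58000/2033 = 7.3119499 × 10^9.
Sum = 4.6470957 × 10^10.
SE = √(4.6470957 × 10^10) = 215600.

215600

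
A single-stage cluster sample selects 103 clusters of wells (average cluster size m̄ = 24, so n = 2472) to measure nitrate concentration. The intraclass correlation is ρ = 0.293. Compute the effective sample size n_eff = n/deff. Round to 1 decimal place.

deff = 1 + (24 − 1)·0.293 = 1 + 6.739 = 7.739.
n_eff = 2472 / 7.739 = 319.4.

319.4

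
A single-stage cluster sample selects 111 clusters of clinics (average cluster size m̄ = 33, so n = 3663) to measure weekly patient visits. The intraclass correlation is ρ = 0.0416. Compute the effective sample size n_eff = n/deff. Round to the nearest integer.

deff = 1 + (33 − 1)·0.0416 = 1 + 1.3312 = 2.3312.
n_eff = 3663 / 2.3312 = 1571.

1571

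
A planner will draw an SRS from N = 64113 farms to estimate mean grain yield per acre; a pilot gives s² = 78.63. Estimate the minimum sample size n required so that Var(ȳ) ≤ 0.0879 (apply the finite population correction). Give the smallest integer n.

Without fpc, n₀ = s²/D = 78.63/0.0879 = 894.5392.
With fpc, (1 − n/N)·s²/n ≤ D requires n ≥ n₀/(1 + n₀/N) = 894.5392/(1 + 894.5392/64113) = 882.2299.
Rounding up, n = 883.

883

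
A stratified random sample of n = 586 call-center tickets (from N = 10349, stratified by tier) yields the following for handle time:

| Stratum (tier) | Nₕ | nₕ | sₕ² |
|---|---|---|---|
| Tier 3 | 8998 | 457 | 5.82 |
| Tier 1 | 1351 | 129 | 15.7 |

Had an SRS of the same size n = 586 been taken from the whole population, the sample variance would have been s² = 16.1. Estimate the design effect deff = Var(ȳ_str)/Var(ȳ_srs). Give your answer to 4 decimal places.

Var(ȳ_str) = Σ Wₕ²(1−fₕ)sₕ²/nₕ with Wₕ = Nₕ/10349:
  Tier 3: (8998/10349)²·(1−457/8998)·5.82/457 = 0.0091382855
  Tier 1: (1351/10349)²·(1−129/1351)·15.7/129 = 0.0018760298
  → Var(ȳ_str) = 0.011014315.
Var(ȳ_srs) = (1 − 586/10349)·16.1/586 = 0.025918697.
deff = 0.011014315 / 0.025918697 = 0.4250.

0.4250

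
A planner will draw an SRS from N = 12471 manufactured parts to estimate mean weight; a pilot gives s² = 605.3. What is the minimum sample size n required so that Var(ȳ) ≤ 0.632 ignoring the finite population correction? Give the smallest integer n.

958

Without fpc, n₀ = s²/D = 605.3/0.632 = 957.7532.
Rounding up, n = 958.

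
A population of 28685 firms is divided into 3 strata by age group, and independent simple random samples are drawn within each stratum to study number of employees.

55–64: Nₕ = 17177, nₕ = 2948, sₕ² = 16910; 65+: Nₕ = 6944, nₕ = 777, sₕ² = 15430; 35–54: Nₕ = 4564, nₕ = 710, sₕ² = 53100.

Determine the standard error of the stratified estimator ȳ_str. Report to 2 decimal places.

2.08

Var(ȳ_str) = Σₕ Wₕ²(1 − fₕ)sₕ²/nₕ with Wₕ = Nₕ/N, N = 28685.
55–64: Wₕ = 0.59881471; term = 0.59881471²·(1 − 0.17162485)·16910/2948 = 1.7038373.
65+: Wₕ = 0.24207774; term = 0.24207774²·(1 − 0.11189516)·15430/777 = 1.0335199.
35–54: Wₕ = 0.15910755; term = 0.15910755²·(1 − 0.15556529)·53100/710 = 1.598762.
Sum = 4.3361192.
SE = √(4.3361192) = 2.08.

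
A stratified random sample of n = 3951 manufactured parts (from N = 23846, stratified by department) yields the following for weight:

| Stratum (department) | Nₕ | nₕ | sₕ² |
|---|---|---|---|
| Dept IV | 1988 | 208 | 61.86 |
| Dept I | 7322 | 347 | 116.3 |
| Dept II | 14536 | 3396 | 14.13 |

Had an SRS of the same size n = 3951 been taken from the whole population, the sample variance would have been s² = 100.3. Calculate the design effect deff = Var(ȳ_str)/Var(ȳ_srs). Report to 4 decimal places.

1.5646

Var(ȳ_str) = Σ Wₕ²(1−fₕ)sₕ²/nₕ with Wₕ = Nₕ/23846:
  Dept IV: (1988/23846)²·(1−208/1988)·61.86/208 = 0.0018507676
  Dept I: (7322/23846)²·(1−347/7322)·116.3/347 = 0.030101844
  Dept II: (14536/23846)²·(1−3396/14536)·14.13/3396 = 0.0011848776
  → Var(ȳ_str) = 0.033137489.
Var(ȳ_srs) = (1 − 3951/23846)·100.3/3951 = 0.021179822.
deff = 0.033137489 / 0.021179822 = 1.5646.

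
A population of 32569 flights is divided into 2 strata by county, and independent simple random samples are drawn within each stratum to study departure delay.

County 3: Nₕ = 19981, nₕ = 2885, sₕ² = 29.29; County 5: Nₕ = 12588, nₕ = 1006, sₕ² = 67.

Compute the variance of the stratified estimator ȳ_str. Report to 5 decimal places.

0.01242

Var(ȳ_str) = Σₕ Wₕ²(1 − fₕ)sₕ²/nₕ with Wₕ = Nₕ/N, N = 32569.
County 3: Wₕ = 0.61349750; term = 0.61349750²·(1 − 0.14438717)·29.29/2885 = 0.0032694631.
County 5: Wₕ = 0.38650250; term = 0.38650250²·(1 − 0.07991738)·67/1006 = 0.0091539444.
Sum = 0.012423408.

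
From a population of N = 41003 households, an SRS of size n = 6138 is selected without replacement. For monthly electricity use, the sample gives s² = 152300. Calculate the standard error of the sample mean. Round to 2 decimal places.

4.59

Under SRS without replacement, Var(ȳ) = (1 − f)·s²/n with f = n/N = 6138/41003 = 0.14969636.
Var(ȳ) = (1 − 0.14969636)·152300/6138 = 0.85030364·24.812643 = 21.09828.
SE(ȳ) = √(21.09828) = 4.59.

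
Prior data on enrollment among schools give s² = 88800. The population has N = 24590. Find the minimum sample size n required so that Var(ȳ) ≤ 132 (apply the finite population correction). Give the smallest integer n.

655

Without fpc, n₀ = s²/D = 88800/132 = 672.7273.
With fpc, (1 − n/N)·s²/n ≤ D requires n ≥ n₀/(1 + n₀/N) = 672.7273/(1 + 672.7273/24590) = 654.8131.
Rounding up, n = 655.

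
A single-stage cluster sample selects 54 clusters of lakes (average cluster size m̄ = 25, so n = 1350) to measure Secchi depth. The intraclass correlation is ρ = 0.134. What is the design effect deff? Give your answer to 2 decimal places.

deff = 1 + (25 − 1)·0.134 = 1 + 3.216 = 4.216.

4.22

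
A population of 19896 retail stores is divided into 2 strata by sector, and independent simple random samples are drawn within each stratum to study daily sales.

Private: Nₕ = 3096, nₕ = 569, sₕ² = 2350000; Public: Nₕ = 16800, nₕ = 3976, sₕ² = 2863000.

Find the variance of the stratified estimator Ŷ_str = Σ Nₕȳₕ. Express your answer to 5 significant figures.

Var(Ŷ_str) = Σₕ Nₕ²(1 − fₕ)sₕ²/nₕ.
Private: 3096²·(1 − 569/3096)·2350000/569 = 3.2311847 × 10^10.
Public: 16800²·(1 − 3976/16800)·2863000/3976 = 1.5513428 × 10^11.
Sum = 1.8744613 × 10^11.

1.8745 × 10^11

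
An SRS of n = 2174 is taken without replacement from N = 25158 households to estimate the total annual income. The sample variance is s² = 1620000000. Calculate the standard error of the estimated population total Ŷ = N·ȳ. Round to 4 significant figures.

Var(Ŷ) = N²·Var(ȳ) = N²·(1 − n/N)·s²/n.
f = 2174/25158 = 0.08641386; Var(ȳ) = 0.91358614·1620000000/2174 = 680777.16.
Var(Ŷ) = 25158² · 680777.16 = 4.3088086 × 10^14.
SE(Ŷ) = √(4.3088086 × 10^14) = 2.076 × 10^7.

2.076 × 10^7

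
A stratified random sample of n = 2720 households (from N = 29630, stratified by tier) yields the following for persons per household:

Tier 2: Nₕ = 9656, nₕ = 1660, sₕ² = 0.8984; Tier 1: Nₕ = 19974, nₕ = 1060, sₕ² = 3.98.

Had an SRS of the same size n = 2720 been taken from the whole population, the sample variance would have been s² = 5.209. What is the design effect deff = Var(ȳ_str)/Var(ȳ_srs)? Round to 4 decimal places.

0.9563

Var(ȳ_str) = Σ Wₕ²(1−fₕ)sₕ²/nₕ with Wₕ = Nₕ/29630:
  Tier 2: (9656/29630)²·(1−1660/9656)·0.8984/1660 = 4.7595774 × 10^-5
  Tier 1: (19974/29630)²·(1−1060/19974)·3.98/1060 = 0.001615706
  → Var(ȳ_str) = 0.0016633018.
Var(ȳ_srs) = (1 − 2720/29630)·5.209/2720 = 0.001739272.
deff = 0.0016633018 / 0.001739272 = 0.9563.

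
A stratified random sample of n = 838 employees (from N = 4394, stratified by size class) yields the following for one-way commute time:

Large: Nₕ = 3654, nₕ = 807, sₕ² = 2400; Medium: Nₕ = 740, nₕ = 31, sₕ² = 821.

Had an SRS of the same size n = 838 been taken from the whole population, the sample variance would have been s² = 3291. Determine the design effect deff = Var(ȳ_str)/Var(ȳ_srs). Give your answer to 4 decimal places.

0.7306

Var(ȳ_str) = Σ Wₕ²(1−fₕ)sₕ²/nₕ with Wₕ = Nₕ/4394:
  Large: (3654/4394)²·(1−807/3654)·2400/807 = 1.6024099
  Medium: (740/4394)²·(1−31/740)·821/31 = 0.7196798
  → Var(ȳ_str) = 2.3220897.
Var(ȳ_srs) = (1 − 838/4394)·3291/838 = 3.1782318.
deff = 2.3220897 / 3.1782318 = 0.7306.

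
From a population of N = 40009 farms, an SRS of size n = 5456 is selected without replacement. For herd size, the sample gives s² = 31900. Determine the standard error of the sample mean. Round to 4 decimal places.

2.2471

Under SRS without replacement, Var(ȳ) = (1 − f)·s²/n with f = n/N = 5456/40009 = 0.13636932.
Var(ȳ) = (1 − 0.13636932)·31900/5456 = 0.86363068·5.8467742 = 5.0494536.
SE(ȳ) = √(5.0494536) = 2.2471.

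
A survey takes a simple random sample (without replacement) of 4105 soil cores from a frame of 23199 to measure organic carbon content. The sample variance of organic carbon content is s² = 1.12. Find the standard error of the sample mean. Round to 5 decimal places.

0.01499

Under SRS without replacement, Var(ȳ) = (1 − f)·s²/n with f = n/N = 4105/23199 = 0.17694728.
Var(ȳ) = (1 − 0.17694728)·1.12/4105 = 0.82305272·2.72838 × 10^-4 = 2.2456006 × 10^-4.
SE(ȳ) = √(2.2456006 × 10^-4) = 0.01499.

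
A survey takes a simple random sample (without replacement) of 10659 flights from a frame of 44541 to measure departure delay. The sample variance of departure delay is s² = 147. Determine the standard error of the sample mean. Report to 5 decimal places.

0.10242

Under SRS without replacement, Var(ȳ) = (1 − f)·s²/n with f = n/N = 10659/44541 = 0.23930760.
Var(ȳ) = (1 − 0.23930760)·147/10659 = 0.76069240·0.013791162 = 0.010490832.
SE(ȳ) = √(0.010490832) = 0.10242.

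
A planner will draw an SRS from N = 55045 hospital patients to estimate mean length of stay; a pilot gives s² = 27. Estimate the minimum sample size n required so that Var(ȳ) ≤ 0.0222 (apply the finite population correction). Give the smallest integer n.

1190

Without fpc, n₀ = s²/D = 27/0.0222 = 1216.2162.
With fpc, (1 − n/N)·s²/n ≤ D requires n ≥ n₀/(1 + n₀/N) = 1216.2162/(1 + 1216.2162/55045) = 1189.9249.
Rounding up, n = 1190.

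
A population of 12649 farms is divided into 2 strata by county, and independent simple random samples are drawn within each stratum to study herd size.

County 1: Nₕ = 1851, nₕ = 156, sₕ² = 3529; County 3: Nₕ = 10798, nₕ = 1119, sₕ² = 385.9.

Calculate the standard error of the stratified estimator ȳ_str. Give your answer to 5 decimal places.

Var(ȳ_str) = Σₕ Wₕ²(1 − fₕ)sₕ²/nₕ with Wₕ = Nₕ/N, N = 12649.
County 1: Wₕ = 0.14633568; term = 0.14633568²·(1 − 0.08427877)·3529/156 = 0.44359924.
County 3: Wₕ = 0.85366432; term = 0.85366432²·(1 − 0.10363030)·385.9/1119 = 0.22527143.
Sum = 0.66887067.
SE = √(0.66887067) = 0.81785.

0.81785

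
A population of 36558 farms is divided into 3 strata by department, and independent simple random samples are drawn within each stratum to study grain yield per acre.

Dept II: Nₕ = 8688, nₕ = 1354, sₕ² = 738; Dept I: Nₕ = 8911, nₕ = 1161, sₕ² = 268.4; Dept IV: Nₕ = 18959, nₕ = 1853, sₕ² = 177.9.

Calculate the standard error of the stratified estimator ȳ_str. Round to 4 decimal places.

0.2474

Var(ȳ_str) = Σₕ Wₕ²(1 − fₕ)sₕ²/nₕ with Wₕ = Nₕ/N, N = 36558.
Dept II: Wₕ = 0.23764976; term = 0.23764976²·(1 − 0.15584715)·738/1354 = 0.025985648.
Dept I: Wₕ = 0.24374966; term = 0.24374966²·(1 − 0.13028841)·268.4/1161 = 0.011945754.
Dept IV: Wₕ = 0.51860058; term = 0.51860058²·(1 − 0.09773722)·177.9/1853 = 0.023296977.
Sum = 0.061228379.
SE = √(0.061228379) = 0.2474.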